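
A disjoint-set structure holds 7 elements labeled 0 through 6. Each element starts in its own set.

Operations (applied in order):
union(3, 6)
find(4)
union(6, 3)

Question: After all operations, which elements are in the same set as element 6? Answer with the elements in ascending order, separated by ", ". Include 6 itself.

Step 1: union(3, 6) -> merged; set of 3 now {3, 6}
Step 2: find(4) -> no change; set of 4 is {4}
Step 3: union(6, 3) -> already same set; set of 6 now {3, 6}
Component of 6: {3, 6}

Answer: 3, 6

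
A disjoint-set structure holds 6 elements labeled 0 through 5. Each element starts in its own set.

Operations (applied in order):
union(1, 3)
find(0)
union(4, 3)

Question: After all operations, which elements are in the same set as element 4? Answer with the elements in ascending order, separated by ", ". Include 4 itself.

Step 1: union(1, 3) -> merged; set of 1 now {1, 3}
Step 2: find(0) -> no change; set of 0 is {0}
Step 3: union(4, 3) -> merged; set of 4 now {1, 3, 4}
Component of 4: {1, 3, 4}

Answer: 1, 3, 4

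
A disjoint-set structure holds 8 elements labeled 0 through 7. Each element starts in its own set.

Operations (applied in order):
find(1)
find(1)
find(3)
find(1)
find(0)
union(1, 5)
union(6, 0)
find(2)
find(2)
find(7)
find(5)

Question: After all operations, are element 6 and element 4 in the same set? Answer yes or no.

Step 1: find(1) -> no change; set of 1 is {1}
Step 2: find(1) -> no change; set of 1 is {1}
Step 3: find(3) -> no change; set of 3 is {3}
Step 4: find(1) -> no change; set of 1 is {1}
Step 5: find(0) -> no change; set of 0 is {0}
Step 6: union(1, 5) -> merged; set of 1 now {1, 5}
Step 7: union(6, 0) -> merged; set of 6 now {0, 6}
Step 8: find(2) -> no change; set of 2 is {2}
Step 9: find(2) -> no change; set of 2 is {2}
Step 10: find(7) -> no change; set of 7 is {7}
Step 11: find(5) -> no change; set of 5 is {1, 5}
Set of 6: {0, 6}; 4 is not a member.

Answer: no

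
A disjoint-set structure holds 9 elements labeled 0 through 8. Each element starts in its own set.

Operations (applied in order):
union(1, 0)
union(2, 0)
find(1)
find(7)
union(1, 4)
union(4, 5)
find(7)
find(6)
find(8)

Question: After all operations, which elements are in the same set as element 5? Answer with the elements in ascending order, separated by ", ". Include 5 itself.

Step 1: union(1, 0) -> merged; set of 1 now {0, 1}
Step 2: union(2, 0) -> merged; set of 2 now {0, 1, 2}
Step 3: find(1) -> no change; set of 1 is {0, 1, 2}
Step 4: find(7) -> no change; set of 7 is {7}
Step 5: union(1, 4) -> merged; set of 1 now {0, 1, 2, 4}
Step 6: union(4, 5) -> merged; set of 4 now {0, 1, 2, 4, 5}
Step 7: find(7) -> no change; set of 7 is {7}
Step 8: find(6) -> no change; set of 6 is {6}
Step 9: find(8) -> no change; set of 8 is {8}
Component of 5: {0, 1, 2, 4, 5}

Answer: 0, 1, 2, 4, 5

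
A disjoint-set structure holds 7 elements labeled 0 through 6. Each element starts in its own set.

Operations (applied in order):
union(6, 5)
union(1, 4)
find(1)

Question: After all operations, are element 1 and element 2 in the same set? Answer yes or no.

Step 1: union(6, 5) -> merged; set of 6 now {5, 6}
Step 2: union(1, 4) -> merged; set of 1 now {1, 4}
Step 3: find(1) -> no change; set of 1 is {1, 4}
Set of 1: {1, 4}; 2 is not a member.

Answer: no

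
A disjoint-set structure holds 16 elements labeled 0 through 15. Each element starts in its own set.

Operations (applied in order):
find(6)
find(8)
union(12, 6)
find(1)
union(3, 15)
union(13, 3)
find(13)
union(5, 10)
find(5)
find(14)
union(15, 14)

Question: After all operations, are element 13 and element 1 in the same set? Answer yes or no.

Answer: no

Derivation:
Step 1: find(6) -> no change; set of 6 is {6}
Step 2: find(8) -> no change; set of 8 is {8}
Step 3: union(12, 6) -> merged; set of 12 now {6, 12}
Step 4: find(1) -> no change; set of 1 is {1}
Step 5: union(3, 15) -> merged; set of 3 now {3, 15}
Step 6: union(13, 3) -> merged; set of 13 now {3, 13, 15}
Step 7: find(13) -> no change; set of 13 is {3, 13, 15}
Step 8: union(5, 10) -> merged; set of 5 now {5, 10}
Step 9: find(5) -> no change; set of 5 is {5, 10}
Step 10: find(14) -> no change; set of 14 is {14}
Step 11: union(15, 14) -> merged; set of 15 now {3, 13, 14, 15}
Set of 13: {3, 13, 14, 15}; 1 is not a member.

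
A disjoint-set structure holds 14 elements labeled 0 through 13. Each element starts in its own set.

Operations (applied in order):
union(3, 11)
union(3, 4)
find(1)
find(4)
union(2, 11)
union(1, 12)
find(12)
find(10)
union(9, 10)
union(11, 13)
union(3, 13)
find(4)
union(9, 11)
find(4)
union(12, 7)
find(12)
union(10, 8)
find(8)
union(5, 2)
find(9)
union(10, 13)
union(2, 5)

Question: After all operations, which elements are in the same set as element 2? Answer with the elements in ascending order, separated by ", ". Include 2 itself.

Step 1: union(3, 11) -> merged; set of 3 now {3, 11}
Step 2: union(3, 4) -> merged; set of 3 now {3, 4, 11}
Step 3: find(1) -> no change; set of 1 is {1}
Step 4: find(4) -> no change; set of 4 is {3, 4, 11}
Step 5: union(2, 11) -> merged; set of 2 now {2, 3, 4, 11}
Step 6: union(1, 12) -> merged; set of 1 now {1, 12}
Step 7: find(12) -> no change; set of 12 is {1, 12}
Step 8: find(10) -> no change; set of 10 is {10}
Step 9: union(9, 10) -> merged; set of 9 now {9, 10}
Step 10: union(11, 13) -> merged; set of 11 now {2, 3, 4, 11, 13}
Step 11: union(3, 13) -> already same set; set of 3 now {2, 3, 4, 11, 13}
Step 12: find(4) -> no change; set of 4 is {2, 3, 4, 11, 13}
Step 13: union(9, 11) -> merged; set of 9 now {2, 3, 4, 9, 10, 11, 13}
Step 14: find(4) -> no change; set of 4 is {2, 3, 4, 9, 10, 11, 13}
Step 15: union(12, 7) -> merged; set of 12 now {1, 7, 12}
Step 16: find(12) -> no change; set of 12 is {1, 7, 12}
Step 17: union(10, 8) -> merged; set of 10 now {2, 3, 4, 8, 9, 10, 11, 13}
Step 18: find(8) -> no change; set of 8 is {2, 3, 4, 8, 9, 10, 11, 13}
Step 19: union(5, 2) -> merged; set of 5 now {2, 3, 4, 5, 8, 9, 10, 11, 13}
Step 20: find(9) -> no change; set of 9 is {2, 3, 4, 5, 8, 9, 10, 11, 13}
Step 21: union(10, 13) -> already same set; set of 10 now {2, 3, 4, 5, 8, 9, 10, 11, 13}
Step 22: union(2, 5) -> already same set; set of 2 now {2, 3, 4, 5, 8, 9, 10, 11, 13}
Component of 2: {2, 3, 4, 5, 8, 9, 10, 11, 13}

Answer: 2, 3, 4, 5, 8, 9, 10, 11, 13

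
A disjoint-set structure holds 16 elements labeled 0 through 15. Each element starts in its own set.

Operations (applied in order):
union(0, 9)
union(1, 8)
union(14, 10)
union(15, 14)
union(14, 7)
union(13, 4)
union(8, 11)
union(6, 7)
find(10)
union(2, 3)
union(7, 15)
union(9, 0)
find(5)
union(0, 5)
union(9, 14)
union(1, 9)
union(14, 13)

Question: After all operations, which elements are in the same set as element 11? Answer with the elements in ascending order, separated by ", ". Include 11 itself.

Answer: 0, 1, 4, 5, 6, 7, 8, 9, 10, 11, 13, 14, 15

Derivation:
Step 1: union(0, 9) -> merged; set of 0 now {0, 9}
Step 2: union(1, 8) -> merged; set of 1 now {1, 8}
Step 3: union(14, 10) -> merged; set of 14 now {10, 14}
Step 4: union(15, 14) -> merged; set of 15 now {10, 14, 15}
Step 5: union(14, 7) -> merged; set of 14 now {7, 10, 14, 15}
Step 6: union(13, 4) -> merged; set of 13 now {4, 13}
Step 7: union(8, 11) -> merged; set of 8 now {1, 8, 11}
Step 8: union(6, 7) -> merged; set of 6 now {6, 7, 10, 14, 15}
Step 9: find(10) -> no change; set of 10 is {6, 7, 10, 14, 15}
Step 10: union(2, 3) -> merged; set of 2 now {2, 3}
Step 11: union(7, 15) -> already same set; set of 7 now {6, 7, 10, 14, 15}
Step 12: union(9, 0) -> already same set; set of 9 now {0, 9}
Step 13: find(5) -> no change; set of 5 is {5}
Step 14: union(0, 5) -> merged; set of 0 now {0, 5, 9}
Step 15: union(9, 14) -> merged; set of 9 now {0, 5, 6, 7, 9, 10, 14, 15}
Step 16: union(1, 9) -> merged; set of 1 now {0, 1, 5, 6, 7, 8, 9, 10, 11, 14, 15}
Step 17: union(14, 13) -> merged; set of 14 now {0, 1, 4, 5, 6, 7, 8, 9, 10, 11, 13, 14, 15}
Component of 11: {0, 1, 4, 5, 6, 7, 8, 9, 10, 11, 13, 14, 15}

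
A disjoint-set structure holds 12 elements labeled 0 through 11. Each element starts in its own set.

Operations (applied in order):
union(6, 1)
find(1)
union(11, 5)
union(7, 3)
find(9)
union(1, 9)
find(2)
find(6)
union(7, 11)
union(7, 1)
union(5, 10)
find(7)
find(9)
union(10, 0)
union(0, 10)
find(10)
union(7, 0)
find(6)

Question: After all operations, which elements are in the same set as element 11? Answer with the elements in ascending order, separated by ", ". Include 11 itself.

Step 1: union(6, 1) -> merged; set of 6 now {1, 6}
Step 2: find(1) -> no change; set of 1 is {1, 6}
Step 3: union(11, 5) -> merged; set of 11 now {5, 11}
Step 4: union(7, 3) -> merged; set of 7 now {3, 7}
Step 5: find(9) -> no change; set of 9 is {9}
Step 6: union(1, 9) -> merged; set of 1 now {1, 6, 9}
Step 7: find(2) -> no change; set of 2 is {2}
Step 8: find(6) -> no change; set of 6 is {1, 6, 9}
Step 9: union(7, 11) -> merged; set of 7 now {3, 5, 7, 11}
Step 10: union(7, 1) -> merged; set of 7 now {1, 3, 5, 6, 7, 9, 11}
Step 11: union(5, 10) -> merged; set of 5 now {1, 3, 5, 6, 7, 9, 10, 11}
Step 12: find(7) -> no change; set of 7 is {1, 3, 5, 6, 7, 9, 10, 11}
Step 13: find(9) -> no change; set of 9 is {1, 3, 5, 6, 7, 9, 10, 11}
Step 14: union(10, 0) -> merged; set of 10 now {0, 1, 3, 5, 6, 7, 9, 10, 11}
Step 15: union(0, 10) -> already same set; set of 0 now {0, 1, 3, 5, 6, 7, 9, 10, 11}
Step 16: find(10) -> no change; set of 10 is {0, 1, 3, 5, 6, 7, 9, 10, 11}
Step 17: union(7, 0) -> already same set; set of 7 now {0, 1, 3, 5, 6, 7, 9, 10, 11}
Step 18: find(6) -> no change; set of 6 is {0, 1, 3, 5, 6, 7, 9, 10, 11}
Component of 11: {0, 1, 3, 5, 6, 7, 9, 10, 11}

Answer: 0, 1, 3, 5, 6, 7, 9, 10, 11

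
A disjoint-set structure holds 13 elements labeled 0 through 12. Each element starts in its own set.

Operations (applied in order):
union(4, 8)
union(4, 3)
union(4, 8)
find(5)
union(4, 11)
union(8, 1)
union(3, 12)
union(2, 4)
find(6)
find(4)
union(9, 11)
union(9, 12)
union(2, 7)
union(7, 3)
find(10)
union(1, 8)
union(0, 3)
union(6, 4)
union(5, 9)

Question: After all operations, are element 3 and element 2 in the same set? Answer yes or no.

Answer: yes

Derivation:
Step 1: union(4, 8) -> merged; set of 4 now {4, 8}
Step 2: union(4, 3) -> merged; set of 4 now {3, 4, 8}
Step 3: union(4, 8) -> already same set; set of 4 now {3, 4, 8}
Step 4: find(5) -> no change; set of 5 is {5}
Step 5: union(4, 11) -> merged; set of 4 now {3, 4, 8, 11}
Step 6: union(8, 1) -> merged; set of 8 now {1, 3, 4, 8, 11}
Step 7: union(3, 12) -> merged; set of 3 now {1, 3, 4, 8, 11, 12}
Step 8: union(2, 4) -> merged; set of 2 now {1, 2, 3, 4, 8, 11, 12}
Step 9: find(6) -> no change; set of 6 is {6}
Step 10: find(4) -> no change; set of 4 is {1, 2, 3, 4, 8, 11, 12}
Step 11: union(9, 11) -> merged; set of 9 now {1, 2, 3, 4, 8, 9, 11, 12}
Step 12: union(9, 12) -> already same set; set of 9 now {1, 2, 3, 4, 8, 9, 11, 12}
Step 13: union(2, 7) -> merged; set of 2 now {1, 2, 3, 4, 7, 8, 9, 11, 12}
Step 14: union(7, 3) -> already same set; set of 7 now {1, 2, 3, 4, 7, 8, 9, 11, 12}
Step 15: find(10) -> no change; set of 10 is {10}
Step 16: union(1, 8) -> already same set; set of 1 now {1, 2, 3, 4, 7, 8, 9, 11, 12}
Step 17: union(0, 3) -> merged; set of 0 now {0, 1, 2, 3, 4, 7, 8, 9, 11, 12}
Step 18: union(6, 4) -> merged; set of 6 now {0, 1, 2, 3, 4, 6, 7, 8, 9, 11, 12}
Step 19: union(5, 9) -> merged; set of 5 now {0, 1, 2, 3, 4, 5, 6, 7, 8, 9, 11, 12}
Set of 3: {0, 1, 2, 3, 4, 5, 6, 7, 8, 9, 11, 12}; 2 is a member.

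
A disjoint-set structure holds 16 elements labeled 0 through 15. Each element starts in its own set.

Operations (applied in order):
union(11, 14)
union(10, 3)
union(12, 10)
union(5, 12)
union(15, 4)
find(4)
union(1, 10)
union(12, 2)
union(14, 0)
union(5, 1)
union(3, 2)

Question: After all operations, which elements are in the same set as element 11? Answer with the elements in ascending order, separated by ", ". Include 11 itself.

Step 1: union(11, 14) -> merged; set of 11 now {11, 14}
Step 2: union(10, 3) -> merged; set of 10 now {3, 10}
Step 3: union(12, 10) -> merged; set of 12 now {3, 10, 12}
Step 4: union(5, 12) -> merged; set of 5 now {3, 5, 10, 12}
Step 5: union(15, 4) -> merged; set of 15 now {4, 15}
Step 6: find(4) -> no change; set of 4 is {4, 15}
Step 7: union(1, 10) -> merged; set of 1 now {1, 3, 5, 10, 12}
Step 8: union(12, 2) -> merged; set of 12 now {1, 2, 3, 5, 10, 12}
Step 9: union(14, 0) -> merged; set of 14 now {0, 11, 14}
Step 10: union(5, 1) -> already same set; set of 5 now {1, 2, 3, 5, 10, 12}
Step 11: union(3, 2) -> already same set; set of 3 now {1, 2, 3, 5, 10, 12}
Component of 11: {0, 11, 14}

Answer: 0, 11, 14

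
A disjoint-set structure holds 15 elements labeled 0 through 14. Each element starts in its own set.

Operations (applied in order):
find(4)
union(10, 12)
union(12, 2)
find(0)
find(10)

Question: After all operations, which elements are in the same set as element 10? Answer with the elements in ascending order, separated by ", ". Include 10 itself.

Answer: 2, 10, 12

Derivation:
Step 1: find(4) -> no change; set of 4 is {4}
Step 2: union(10, 12) -> merged; set of 10 now {10, 12}
Step 3: union(12, 2) -> merged; set of 12 now {2, 10, 12}
Step 4: find(0) -> no change; set of 0 is {0}
Step 5: find(10) -> no change; set of 10 is {2, 10, 12}
Component of 10: {2, 10, 12}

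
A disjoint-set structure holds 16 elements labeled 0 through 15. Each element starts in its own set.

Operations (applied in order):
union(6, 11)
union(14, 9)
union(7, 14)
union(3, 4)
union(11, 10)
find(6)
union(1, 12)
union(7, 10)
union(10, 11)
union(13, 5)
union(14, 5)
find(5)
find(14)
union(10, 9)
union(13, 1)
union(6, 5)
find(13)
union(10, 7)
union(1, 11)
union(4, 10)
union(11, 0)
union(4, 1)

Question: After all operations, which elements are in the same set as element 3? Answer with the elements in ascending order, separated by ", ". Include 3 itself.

Step 1: union(6, 11) -> merged; set of 6 now {6, 11}
Step 2: union(14, 9) -> merged; set of 14 now {9, 14}
Step 3: union(7, 14) -> merged; set of 7 now {7, 9, 14}
Step 4: union(3, 4) -> merged; set of 3 now {3, 4}
Step 5: union(11, 10) -> merged; set of 11 now {6, 10, 11}
Step 6: find(6) -> no change; set of 6 is {6, 10, 11}
Step 7: union(1, 12) -> merged; set of 1 now {1, 12}
Step 8: union(7, 10) -> merged; set of 7 now {6, 7, 9, 10, 11, 14}
Step 9: union(10, 11) -> already same set; set of 10 now {6, 7, 9, 10, 11, 14}
Step 10: union(13, 5) -> merged; set of 13 now {5, 13}
Step 11: union(14, 5) -> merged; set of 14 now {5, 6, 7, 9, 10, 11, 13, 14}
Step 12: find(5) -> no change; set of 5 is {5, 6, 7, 9, 10, 11, 13, 14}
Step 13: find(14) -> no change; set of 14 is {5, 6, 7, 9, 10, 11, 13, 14}
Step 14: union(10, 9) -> already same set; set of 10 now {5, 6, 7, 9, 10, 11, 13, 14}
Step 15: union(13, 1) -> merged; set of 13 now {1, 5, 6, 7, 9, 10, 11, 12, 13, 14}
Step 16: union(6, 5) -> already same set; set of 6 now {1, 5, 6, 7, 9, 10, 11, 12, 13, 14}
Step 17: find(13) -> no change; set of 13 is {1, 5, 6, 7, 9, 10, 11, 12, 13, 14}
Step 18: union(10, 7) -> already same set; set of 10 now {1, 5, 6, 7, 9, 10, 11, 12, 13, 14}
Step 19: union(1, 11) -> already same set; set of 1 now {1, 5, 6, 7, 9, 10, 11, 12, 13, 14}
Step 20: union(4, 10) -> merged; set of 4 now {1, 3, 4, 5, 6, 7, 9, 10, 11, 12, 13, 14}
Step 21: union(11, 0) -> merged; set of 11 now {0, 1, 3, 4, 5, 6, 7, 9, 10, 11, 12, 13, 14}
Step 22: union(4, 1) -> already same set; set of 4 now {0, 1, 3, 4, 5, 6, 7, 9, 10, 11, 12, 13, 14}
Component of 3: {0, 1, 3, 4, 5, 6, 7, 9, 10, 11, 12, 13, 14}

Answer: 0, 1, 3, 4, 5, 6, 7, 9, 10, 11, 12, 13, 14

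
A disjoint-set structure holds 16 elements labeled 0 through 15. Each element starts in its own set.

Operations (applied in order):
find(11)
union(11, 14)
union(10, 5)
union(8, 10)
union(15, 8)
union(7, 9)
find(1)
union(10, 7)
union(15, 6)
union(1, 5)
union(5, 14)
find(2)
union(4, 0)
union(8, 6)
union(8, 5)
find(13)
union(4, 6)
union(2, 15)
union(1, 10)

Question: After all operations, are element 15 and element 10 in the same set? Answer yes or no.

Step 1: find(11) -> no change; set of 11 is {11}
Step 2: union(11, 14) -> merged; set of 11 now {11, 14}
Step 3: union(10, 5) -> merged; set of 10 now {5, 10}
Step 4: union(8, 10) -> merged; set of 8 now {5, 8, 10}
Step 5: union(15, 8) -> merged; set of 15 now {5, 8, 10, 15}
Step 6: union(7, 9) -> merged; set of 7 now {7, 9}
Step 7: find(1) -> no change; set of 1 is {1}
Step 8: union(10, 7) -> merged; set of 10 now {5, 7, 8, 9, 10, 15}
Step 9: union(15, 6) -> merged; set of 15 now {5, 6, 7, 8, 9, 10, 15}
Step 10: union(1, 5) -> merged; set of 1 now {1, 5, 6, 7, 8, 9, 10, 15}
Step 11: union(5, 14) -> merged; set of 5 now {1, 5, 6, 7, 8, 9, 10, 11, 14, 15}
Step 12: find(2) -> no change; set of 2 is {2}
Step 13: union(4, 0) -> merged; set of 4 now {0, 4}
Step 14: union(8, 6) -> already same set; set of 8 now {1, 5, 6, 7, 8, 9, 10, 11, 14, 15}
Step 15: union(8, 5) -> already same set; set of 8 now {1, 5, 6, 7, 8, 9, 10, 11, 14, 15}
Step 16: find(13) -> no change; set of 13 is {13}
Step 17: union(4, 6) -> merged; set of 4 now {0, 1, 4, 5, 6, 7, 8, 9, 10, 11, 14, 15}
Step 18: union(2, 15) -> merged; set of 2 now {0, 1, 2, 4, 5, 6, 7, 8, 9, 10, 11, 14, 15}
Step 19: union(1, 10) -> already same set; set of 1 now {0, 1, 2, 4, 5, 6, 7, 8, 9, 10, 11, 14, 15}
Set of 15: {0, 1, 2, 4, 5, 6, 7, 8, 9, 10, 11, 14, 15}; 10 is a member.

Answer: yes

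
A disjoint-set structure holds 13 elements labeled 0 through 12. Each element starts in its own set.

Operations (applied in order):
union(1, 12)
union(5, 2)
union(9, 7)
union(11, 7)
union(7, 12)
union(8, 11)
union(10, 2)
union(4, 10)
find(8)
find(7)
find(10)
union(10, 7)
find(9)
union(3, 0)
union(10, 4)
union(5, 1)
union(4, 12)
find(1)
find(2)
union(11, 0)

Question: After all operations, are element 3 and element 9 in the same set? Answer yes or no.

Answer: yes

Derivation:
Step 1: union(1, 12) -> merged; set of 1 now {1, 12}
Step 2: union(5, 2) -> merged; set of 5 now {2, 5}
Step 3: union(9, 7) -> merged; set of 9 now {7, 9}
Step 4: union(11, 7) -> merged; set of 11 now {7, 9, 11}
Step 5: union(7, 12) -> merged; set of 7 now {1, 7, 9, 11, 12}
Step 6: union(8, 11) -> merged; set of 8 now {1, 7, 8, 9, 11, 12}
Step 7: union(10, 2) -> merged; set of 10 now {2, 5, 10}
Step 8: union(4, 10) -> merged; set of 4 now {2, 4, 5, 10}
Step 9: find(8) -> no change; set of 8 is {1, 7, 8, 9, 11, 12}
Step 10: find(7) -> no change; set of 7 is {1, 7, 8, 9, 11, 12}
Step 11: find(10) -> no change; set of 10 is {2, 4, 5, 10}
Step 12: union(10, 7) -> merged; set of 10 now {1, 2, 4, 5, 7, 8, 9, 10, 11, 12}
Step 13: find(9) -> no change; set of 9 is {1, 2, 4, 5, 7, 8, 9, 10, 11, 12}
Step 14: union(3, 0) -> merged; set of 3 now {0, 3}
Step 15: union(10, 4) -> already same set; set of 10 now {1, 2, 4, 5, 7, 8, 9, 10, 11, 12}
Step 16: union(5, 1) -> already same set; set of 5 now {1, 2, 4, 5, 7, 8, 9, 10, 11, 12}
Step 17: union(4, 12) -> already same set; set of 4 now {1, 2, 4, 5, 7, 8, 9, 10, 11, 12}
Step 18: find(1) -> no change; set of 1 is {1, 2, 4, 5, 7, 8, 9, 10, 11, 12}
Step 19: find(2) -> no change; set of 2 is {1, 2, 4, 5, 7, 8, 9, 10, 11, 12}
Step 20: union(11, 0) -> merged; set of 11 now {0, 1, 2, 3, 4, 5, 7, 8, 9, 10, 11, 12}
Set of 3: {0, 1, 2, 3, 4, 5, 7, 8, 9, 10, 11, 12}; 9 is a member.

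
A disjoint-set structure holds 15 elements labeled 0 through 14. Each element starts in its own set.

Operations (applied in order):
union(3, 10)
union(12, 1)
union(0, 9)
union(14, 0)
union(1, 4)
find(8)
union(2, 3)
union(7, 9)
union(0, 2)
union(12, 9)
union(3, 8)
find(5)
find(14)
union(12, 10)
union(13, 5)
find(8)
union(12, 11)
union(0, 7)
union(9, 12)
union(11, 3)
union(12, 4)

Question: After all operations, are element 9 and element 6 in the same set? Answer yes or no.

Step 1: union(3, 10) -> merged; set of 3 now {3, 10}
Step 2: union(12, 1) -> merged; set of 12 now {1, 12}
Step 3: union(0, 9) -> merged; set of 0 now {0, 9}
Step 4: union(14, 0) -> merged; set of 14 now {0, 9, 14}
Step 5: union(1, 4) -> merged; set of 1 now {1, 4, 12}
Step 6: find(8) -> no change; set of 8 is {8}
Step 7: union(2, 3) -> merged; set of 2 now {2, 3, 10}
Step 8: union(7, 9) -> merged; set of 7 now {0, 7, 9, 14}
Step 9: union(0, 2) -> merged; set of 0 now {0, 2, 3, 7, 9, 10, 14}
Step 10: union(12, 9) -> merged; set of 12 now {0, 1, 2, 3, 4, 7, 9, 10, 12, 14}
Step 11: union(3, 8) -> merged; set of 3 now {0, 1, 2, 3, 4, 7, 8, 9, 10, 12, 14}
Step 12: find(5) -> no change; set of 5 is {5}
Step 13: find(14) -> no change; set of 14 is {0, 1, 2, 3, 4, 7, 8, 9, 10, 12, 14}
Step 14: union(12, 10) -> already same set; set of 12 now {0, 1, 2, 3, 4, 7, 8, 9, 10, 12, 14}
Step 15: union(13, 5) -> merged; set of 13 now {5, 13}
Step 16: find(8) -> no change; set of 8 is {0, 1, 2, 3, 4, 7, 8, 9, 10, 12, 14}
Step 17: union(12, 11) -> merged; set of 12 now {0, 1, 2, 3, 4, 7, 8, 9, 10, 11, 12, 14}
Step 18: union(0, 7) -> already same set; set of 0 now {0, 1, 2, 3, 4, 7, 8, 9, 10, 11, 12, 14}
Step 19: union(9, 12) -> already same set; set of 9 now {0, 1, 2, 3, 4, 7, 8, 9, 10, 11, 12, 14}
Step 20: union(11, 3) -> already same set; set of 11 now {0, 1, 2, 3, 4, 7, 8, 9, 10, 11, 12, 14}
Step 21: union(12, 4) -> already same set; set of 12 now {0, 1, 2, 3, 4, 7, 8, 9, 10, 11, 12, 14}
Set of 9: {0, 1, 2, 3, 4, 7, 8, 9, 10, 11, 12, 14}; 6 is not a member.

Answer: no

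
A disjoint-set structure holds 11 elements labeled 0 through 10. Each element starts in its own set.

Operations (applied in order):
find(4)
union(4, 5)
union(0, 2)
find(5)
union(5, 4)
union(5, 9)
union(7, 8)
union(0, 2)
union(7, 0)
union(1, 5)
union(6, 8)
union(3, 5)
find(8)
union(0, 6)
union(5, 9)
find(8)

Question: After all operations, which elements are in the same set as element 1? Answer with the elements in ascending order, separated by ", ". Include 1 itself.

Answer: 1, 3, 4, 5, 9

Derivation:
Step 1: find(4) -> no change; set of 4 is {4}
Step 2: union(4, 5) -> merged; set of 4 now {4, 5}
Step 3: union(0, 2) -> merged; set of 0 now {0, 2}
Step 4: find(5) -> no change; set of 5 is {4, 5}
Step 5: union(5, 4) -> already same set; set of 5 now {4, 5}
Step 6: union(5, 9) -> merged; set of 5 now {4, 5, 9}
Step 7: union(7, 8) -> merged; set of 7 now {7, 8}
Step 8: union(0, 2) -> already same set; set of 0 now {0, 2}
Step 9: union(7, 0) -> merged; set of 7 now {0, 2, 7, 8}
Step 10: union(1, 5) -> merged; set of 1 now {1, 4, 5, 9}
Step 11: union(6, 8) -> merged; set of 6 now {0, 2, 6, 7, 8}
Step 12: union(3, 5) -> merged; set of 3 now {1, 3, 4, 5, 9}
Step 13: find(8) -> no change; set of 8 is {0, 2, 6, 7, 8}
Step 14: union(0, 6) -> already same set; set of 0 now {0, 2, 6, 7, 8}
Step 15: union(5, 9) -> already same set; set of 5 now {1, 3, 4, 5, 9}
Step 16: find(8) -> no change; set of 8 is {0, 2, 6, 7, 8}
Component of 1: {1, 3, 4, 5, 9}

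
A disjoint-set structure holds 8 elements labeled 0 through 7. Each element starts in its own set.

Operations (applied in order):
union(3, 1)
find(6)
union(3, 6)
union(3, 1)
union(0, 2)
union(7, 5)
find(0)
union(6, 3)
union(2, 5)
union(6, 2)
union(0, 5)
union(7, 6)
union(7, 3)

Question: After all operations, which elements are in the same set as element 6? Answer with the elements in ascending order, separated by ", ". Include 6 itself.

Answer: 0, 1, 2, 3, 5, 6, 7

Derivation:
Step 1: union(3, 1) -> merged; set of 3 now {1, 3}
Step 2: find(6) -> no change; set of 6 is {6}
Step 3: union(3, 6) -> merged; set of 3 now {1, 3, 6}
Step 4: union(3, 1) -> already same set; set of 3 now {1, 3, 6}
Step 5: union(0, 2) -> merged; set of 0 now {0, 2}
Step 6: union(7, 5) -> merged; set of 7 now {5, 7}
Step 7: find(0) -> no change; set of 0 is {0, 2}
Step 8: union(6, 3) -> already same set; set of 6 now {1, 3, 6}
Step 9: union(2, 5) -> merged; set of 2 now {0, 2, 5, 7}
Step 10: union(6, 2) -> merged; set of 6 now {0, 1, 2, 3, 5, 6, 7}
Step 11: union(0, 5) -> already same set; set of 0 now {0, 1, 2, 3, 5, 6, 7}
Step 12: union(7, 6) -> already same set; set of 7 now {0, 1, 2, 3, 5, 6, 7}
Step 13: union(7, 3) -> already same set; set of 7 now {0, 1, 2, 3, 5, 6, 7}
Component of 6: {0, 1, 2, 3, 5, 6, 7}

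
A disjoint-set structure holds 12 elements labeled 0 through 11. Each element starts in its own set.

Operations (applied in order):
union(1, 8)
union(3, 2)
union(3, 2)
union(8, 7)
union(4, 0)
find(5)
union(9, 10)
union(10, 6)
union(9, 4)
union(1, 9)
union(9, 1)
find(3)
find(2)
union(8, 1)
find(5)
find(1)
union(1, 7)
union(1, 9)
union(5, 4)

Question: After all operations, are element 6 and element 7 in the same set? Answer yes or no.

Answer: yes

Derivation:
Step 1: union(1, 8) -> merged; set of 1 now {1, 8}
Step 2: union(3, 2) -> merged; set of 3 now {2, 3}
Step 3: union(3, 2) -> already same set; set of 3 now {2, 3}
Step 4: union(8, 7) -> merged; set of 8 now {1, 7, 8}
Step 5: union(4, 0) -> merged; set of 4 now {0, 4}
Step 6: find(5) -> no change; set of 5 is {5}
Step 7: union(9, 10) -> merged; set of 9 now {9, 10}
Step 8: union(10, 6) -> merged; set of 10 now {6, 9, 10}
Step 9: union(9, 4) -> merged; set of 9 now {0, 4, 6, 9, 10}
Step 10: union(1, 9) -> merged; set of 1 now {0, 1, 4, 6, 7, 8, 9, 10}
Step 11: union(9, 1) -> already same set; set of 9 now {0, 1, 4, 6, 7, 8, 9, 10}
Step 12: find(3) -> no change; set of 3 is {2, 3}
Step 13: find(2) -> no change; set of 2 is {2, 3}
Step 14: union(8, 1) -> already same set; set of 8 now {0, 1, 4, 6, 7, 8, 9, 10}
Step 15: find(5) -> no change; set of 5 is {5}
Step 16: find(1) -> no change; set of 1 is {0, 1, 4, 6, 7, 8, 9, 10}
Step 17: union(1, 7) -> already same set; set of 1 now {0, 1, 4, 6, 7, 8, 9, 10}
Step 18: union(1, 9) -> already same set; set of 1 now {0, 1, 4, 6, 7, 8, 9, 10}
Step 19: union(5, 4) -> merged; set of 5 now {0, 1, 4, 5, 6, 7, 8, 9, 10}
Set of 6: {0, 1, 4, 5, 6, 7, 8, 9, 10}; 7 is a member.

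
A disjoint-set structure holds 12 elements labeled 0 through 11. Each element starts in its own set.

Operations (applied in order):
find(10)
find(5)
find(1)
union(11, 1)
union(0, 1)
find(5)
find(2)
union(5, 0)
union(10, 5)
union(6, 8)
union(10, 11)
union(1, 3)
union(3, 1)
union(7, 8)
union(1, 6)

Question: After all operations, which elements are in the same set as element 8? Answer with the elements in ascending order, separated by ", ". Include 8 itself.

Answer: 0, 1, 3, 5, 6, 7, 8, 10, 11

Derivation:
Step 1: find(10) -> no change; set of 10 is {10}
Step 2: find(5) -> no change; set of 5 is {5}
Step 3: find(1) -> no change; set of 1 is {1}
Step 4: union(11, 1) -> merged; set of 11 now {1, 11}
Step 5: union(0, 1) -> merged; set of 0 now {0, 1, 11}
Step 6: find(5) -> no change; set of 5 is {5}
Step 7: find(2) -> no change; set of 2 is {2}
Step 8: union(5, 0) -> merged; set of 5 now {0, 1, 5, 11}
Step 9: union(10, 5) -> merged; set of 10 now {0, 1, 5, 10, 11}
Step 10: union(6, 8) -> merged; set of 6 now {6, 8}
Step 11: union(10, 11) -> already same set; set of 10 now {0, 1, 5, 10, 11}
Step 12: union(1, 3) -> merged; set of 1 now {0, 1, 3, 5, 10, 11}
Step 13: union(3, 1) -> already same set; set of 3 now {0, 1, 3, 5, 10, 11}
Step 14: union(7, 8) -> merged; set of 7 now {6, 7, 8}
Step 15: union(1, 6) -> merged; set of 1 now {0, 1, 3, 5, 6, 7, 8, 10, 11}
Component of 8: {0, 1, 3, 5, 6, 7, 8, 10, 11}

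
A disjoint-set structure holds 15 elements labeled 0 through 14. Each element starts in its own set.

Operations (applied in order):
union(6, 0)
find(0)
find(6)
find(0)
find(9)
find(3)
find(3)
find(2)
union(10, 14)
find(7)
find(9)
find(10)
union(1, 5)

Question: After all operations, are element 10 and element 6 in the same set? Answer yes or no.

Step 1: union(6, 0) -> merged; set of 6 now {0, 6}
Step 2: find(0) -> no change; set of 0 is {0, 6}
Step 3: find(6) -> no change; set of 6 is {0, 6}
Step 4: find(0) -> no change; set of 0 is {0, 6}
Step 5: find(9) -> no change; set of 9 is {9}
Step 6: find(3) -> no change; set of 3 is {3}
Step 7: find(3) -> no change; set of 3 is {3}
Step 8: find(2) -> no change; set of 2 is {2}
Step 9: union(10, 14) -> merged; set of 10 now {10, 14}
Step 10: find(7) -> no change; set of 7 is {7}
Step 11: find(9) -> no change; set of 9 is {9}
Step 12: find(10) -> no change; set of 10 is {10, 14}
Step 13: union(1, 5) -> merged; set of 1 now {1, 5}
Set of 10: {10, 14}; 6 is not a member.

Answer: no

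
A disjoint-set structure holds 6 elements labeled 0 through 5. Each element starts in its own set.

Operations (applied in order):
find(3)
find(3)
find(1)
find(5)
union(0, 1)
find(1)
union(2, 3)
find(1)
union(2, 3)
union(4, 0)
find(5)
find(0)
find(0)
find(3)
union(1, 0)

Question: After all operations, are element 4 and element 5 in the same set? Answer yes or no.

Step 1: find(3) -> no change; set of 3 is {3}
Step 2: find(3) -> no change; set of 3 is {3}
Step 3: find(1) -> no change; set of 1 is {1}
Step 4: find(5) -> no change; set of 5 is {5}
Step 5: union(0, 1) -> merged; set of 0 now {0, 1}
Step 6: find(1) -> no change; set of 1 is {0, 1}
Step 7: union(2, 3) -> merged; set of 2 now {2, 3}
Step 8: find(1) -> no change; set of 1 is {0, 1}
Step 9: union(2, 3) -> already same set; set of 2 now {2, 3}
Step 10: union(4, 0) -> merged; set of 4 now {0, 1, 4}
Step 11: find(5) -> no change; set of 5 is {5}
Step 12: find(0) -> no change; set of 0 is {0, 1, 4}
Step 13: find(0) -> no change; set of 0 is {0, 1, 4}
Step 14: find(3) -> no change; set of 3 is {2, 3}
Step 15: union(1, 0) -> already same set; set of 1 now {0, 1, 4}
Set of 4: {0, 1, 4}; 5 is not a member.

Answer: no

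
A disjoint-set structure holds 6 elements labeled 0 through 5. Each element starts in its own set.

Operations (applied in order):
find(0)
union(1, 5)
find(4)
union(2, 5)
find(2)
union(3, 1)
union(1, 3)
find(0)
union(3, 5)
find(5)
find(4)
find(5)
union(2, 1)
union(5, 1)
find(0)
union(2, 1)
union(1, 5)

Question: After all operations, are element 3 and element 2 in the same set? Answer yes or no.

Step 1: find(0) -> no change; set of 0 is {0}
Step 2: union(1, 5) -> merged; set of 1 now {1, 5}
Step 3: find(4) -> no change; set of 4 is {4}
Step 4: union(2, 5) -> merged; set of 2 now {1, 2, 5}
Step 5: find(2) -> no change; set of 2 is {1, 2, 5}
Step 6: union(3, 1) -> merged; set of 3 now {1, 2, 3, 5}
Step 7: union(1, 3) -> already same set; set of 1 now {1, 2, 3, 5}
Step 8: find(0) -> no change; set of 0 is {0}
Step 9: union(3, 5) -> already same set; set of 3 now {1, 2, 3, 5}
Step 10: find(5) -> no change; set of 5 is {1, 2, 3, 5}
Step 11: find(4) -> no change; set of 4 is {4}
Step 12: find(5) -> no change; set of 5 is {1, 2, 3, 5}
Step 13: union(2, 1) -> already same set; set of 2 now {1, 2, 3, 5}
Step 14: union(5, 1) -> already same set; set of 5 now {1, 2, 3, 5}
Step 15: find(0) -> no change; set of 0 is {0}
Step 16: union(2, 1) -> already same set; set of 2 now {1, 2, 3, 5}
Step 17: union(1, 5) -> already same set; set of 1 now {1, 2, 3, 5}
Set of 3: {1, 2, 3, 5}; 2 is a member.

Answer: yes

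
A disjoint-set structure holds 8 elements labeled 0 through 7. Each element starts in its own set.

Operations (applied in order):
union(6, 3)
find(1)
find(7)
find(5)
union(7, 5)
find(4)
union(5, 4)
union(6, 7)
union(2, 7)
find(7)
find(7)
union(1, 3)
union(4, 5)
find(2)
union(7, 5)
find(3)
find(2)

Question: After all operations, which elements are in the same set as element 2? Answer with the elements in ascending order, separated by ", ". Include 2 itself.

Answer: 1, 2, 3, 4, 5, 6, 7

Derivation:
Step 1: union(6, 3) -> merged; set of 6 now {3, 6}
Step 2: find(1) -> no change; set of 1 is {1}
Step 3: find(7) -> no change; set of 7 is {7}
Step 4: find(5) -> no change; set of 5 is {5}
Step 5: union(7, 5) -> merged; set of 7 now {5, 7}
Step 6: find(4) -> no change; set of 4 is {4}
Step 7: union(5, 4) -> merged; set of 5 now {4, 5, 7}
Step 8: union(6, 7) -> merged; set of 6 now {3, 4, 5, 6, 7}
Step 9: union(2, 7) -> merged; set of 2 now {2, 3, 4, 5, 6, 7}
Step 10: find(7) -> no change; set of 7 is {2, 3, 4, 5, 6, 7}
Step 11: find(7) -> no change; set of 7 is {2, 3, 4, 5, 6, 7}
Step 12: union(1, 3) -> merged; set of 1 now {1, 2, 3, 4, 5, 6, 7}
Step 13: union(4, 5) -> already same set; set of 4 now {1, 2, 3, 4, 5, 6, 7}
Step 14: find(2) -> no change; set of 2 is {1, 2, 3, 4, 5, 6, 7}
Step 15: union(7, 5) -> already same set; set of 7 now {1, 2, 3, 4, 5, 6, 7}
Step 16: find(3) -> no change; set of 3 is {1, 2, 3, 4, 5, 6, 7}
Step 17: find(2) -> no change; set of 2 is {1, 2, 3, 4, 5, 6, 7}
Component of 2: {1, 2, 3, 4, 5, 6, 7}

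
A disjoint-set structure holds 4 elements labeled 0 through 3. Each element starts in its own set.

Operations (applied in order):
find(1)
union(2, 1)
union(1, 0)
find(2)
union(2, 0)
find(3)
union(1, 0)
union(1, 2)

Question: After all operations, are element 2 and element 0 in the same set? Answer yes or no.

Step 1: find(1) -> no change; set of 1 is {1}
Step 2: union(2, 1) -> merged; set of 2 now {1, 2}
Step 3: union(1, 0) -> merged; set of 1 now {0, 1, 2}
Step 4: find(2) -> no change; set of 2 is {0, 1, 2}
Step 5: union(2, 0) -> already same set; set of 2 now {0, 1, 2}
Step 6: find(3) -> no change; set of 3 is {3}
Step 7: union(1, 0) -> already same set; set of 1 now {0, 1, 2}
Step 8: union(1, 2) -> already same set; set of 1 now {0, 1, 2}
Set of 2: {0, 1, 2}; 0 is a member.

Answer: yes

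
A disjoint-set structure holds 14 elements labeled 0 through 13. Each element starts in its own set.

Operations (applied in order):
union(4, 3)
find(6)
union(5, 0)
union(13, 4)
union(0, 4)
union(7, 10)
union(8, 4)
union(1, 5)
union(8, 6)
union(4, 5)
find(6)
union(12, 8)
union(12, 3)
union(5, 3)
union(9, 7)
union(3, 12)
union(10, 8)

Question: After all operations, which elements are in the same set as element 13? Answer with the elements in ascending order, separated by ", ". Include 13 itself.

Step 1: union(4, 3) -> merged; set of 4 now {3, 4}
Step 2: find(6) -> no change; set of 6 is {6}
Step 3: union(5, 0) -> merged; set of 5 now {0, 5}
Step 4: union(13, 4) -> merged; set of 13 now {3, 4, 13}
Step 5: union(0, 4) -> merged; set of 0 now {0, 3, 4, 5, 13}
Step 6: union(7, 10) -> merged; set of 7 now {7, 10}
Step 7: union(8, 4) -> merged; set of 8 now {0, 3, 4, 5, 8, 13}
Step 8: union(1, 5) -> merged; set of 1 now {0, 1, 3, 4, 5, 8, 13}
Step 9: union(8, 6) -> merged; set of 8 now {0, 1, 3, 4, 5, 6, 8, 13}
Step 10: union(4, 5) -> already same set; set of 4 now {0, 1, 3, 4, 5, 6, 8, 13}
Step 11: find(6) -> no change; set of 6 is {0, 1, 3, 4, 5, 6, 8, 13}
Step 12: union(12, 8) -> merged; set of 12 now {0, 1, 3, 4, 5, 6, 8, 12, 13}
Step 13: union(12, 3) -> already same set; set of 12 now {0, 1, 3, 4, 5, 6, 8, 12, 13}
Step 14: union(5, 3) -> already same set; set of 5 now {0, 1, 3, 4, 5, 6, 8, 12, 13}
Step 15: union(9, 7) -> merged; set of 9 now {7, 9, 10}
Step 16: union(3, 12) -> already same set; set of 3 now {0, 1, 3, 4, 5, 6, 8, 12, 13}
Step 17: union(10, 8) -> merged; set of 10 now {0, 1, 3, 4, 5, 6, 7, 8, 9, 10, 12, 13}
Component of 13: {0, 1, 3, 4, 5, 6, 7, 8, 9, 10, 12, 13}

Answer: 0, 1, 3, 4, 5, 6, 7, 8, 9, 10, 12, 13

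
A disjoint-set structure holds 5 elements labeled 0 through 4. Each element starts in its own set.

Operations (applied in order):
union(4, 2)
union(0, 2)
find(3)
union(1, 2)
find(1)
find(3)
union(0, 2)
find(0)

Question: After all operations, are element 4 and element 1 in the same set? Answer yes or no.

Step 1: union(4, 2) -> merged; set of 4 now {2, 4}
Step 2: union(0, 2) -> merged; set of 0 now {0, 2, 4}
Step 3: find(3) -> no change; set of 3 is {3}
Step 4: union(1, 2) -> merged; set of 1 now {0, 1, 2, 4}
Step 5: find(1) -> no change; set of 1 is {0, 1, 2, 4}
Step 6: find(3) -> no change; set of 3 is {3}
Step 7: union(0, 2) -> already same set; set of 0 now {0, 1, 2, 4}
Step 8: find(0) -> no change; set of 0 is {0, 1, 2, 4}
Set of 4: {0, 1, 2, 4}; 1 is a member.

Answer: yes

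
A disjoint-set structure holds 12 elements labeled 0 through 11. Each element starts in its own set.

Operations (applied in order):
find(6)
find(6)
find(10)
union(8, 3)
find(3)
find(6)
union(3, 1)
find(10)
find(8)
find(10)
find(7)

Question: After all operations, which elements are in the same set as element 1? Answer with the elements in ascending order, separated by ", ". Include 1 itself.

Step 1: find(6) -> no change; set of 6 is {6}
Step 2: find(6) -> no change; set of 6 is {6}
Step 3: find(10) -> no change; set of 10 is {10}
Step 4: union(8, 3) -> merged; set of 8 now {3, 8}
Step 5: find(3) -> no change; set of 3 is {3, 8}
Step 6: find(6) -> no change; set of 6 is {6}
Step 7: union(3, 1) -> merged; set of 3 now {1, 3, 8}
Step 8: find(10) -> no change; set of 10 is {10}
Step 9: find(8) -> no change; set of 8 is {1, 3, 8}
Step 10: find(10) -> no change; set of 10 is {10}
Step 11: find(7) -> no change; set of 7 is {7}
Component of 1: {1, 3, 8}

Answer: 1, 3, 8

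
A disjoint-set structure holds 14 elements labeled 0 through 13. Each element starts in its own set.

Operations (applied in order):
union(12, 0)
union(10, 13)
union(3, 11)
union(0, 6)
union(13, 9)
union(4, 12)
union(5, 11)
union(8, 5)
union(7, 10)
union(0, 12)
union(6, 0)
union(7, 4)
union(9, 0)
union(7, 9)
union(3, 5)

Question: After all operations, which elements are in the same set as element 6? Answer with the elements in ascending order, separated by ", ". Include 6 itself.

Step 1: union(12, 0) -> merged; set of 12 now {0, 12}
Step 2: union(10, 13) -> merged; set of 10 now {10, 13}
Step 3: union(3, 11) -> merged; set of 3 now {3, 11}
Step 4: union(0, 6) -> merged; set of 0 now {0, 6, 12}
Step 5: union(13, 9) -> merged; set of 13 now {9, 10, 13}
Step 6: union(4, 12) -> merged; set of 4 now {0, 4, 6, 12}
Step 7: union(5, 11) -> merged; set of 5 now {3, 5, 11}
Step 8: union(8, 5) -> merged; set of 8 now {3, 5, 8, 11}
Step 9: union(7, 10) -> merged; set of 7 now {7, 9, 10, 13}
Step 10: union(0, 12) -> already same set; set of 0 now {0, 4, 6, 12}
Step 11: union(6, 0) -> already same set; set of 6 now {0, 4, 6, 12}
Step 12: union(7, 4) -> merged; set of 7 now {0, 4, 6, 7, 9, 10, 12, 13}
Step 13: union(9, 0) -> already same set; set of 9 now {0, 4, 6, 7, 9, 10, 12, 13}
Step 14: union(7, 9) -> already same set; set of 7 now {0, 4, 6, 7, 9, 10, 12, 13}
Step 15: union(3, 5) -> already same set; set of 3 now {3, 5, 8, 11}
Component of 6: {0, 4, 6, 7, 9, 10, 12, 13}

Answer: 0, 4, 6, 7, 9, 10, 12, 13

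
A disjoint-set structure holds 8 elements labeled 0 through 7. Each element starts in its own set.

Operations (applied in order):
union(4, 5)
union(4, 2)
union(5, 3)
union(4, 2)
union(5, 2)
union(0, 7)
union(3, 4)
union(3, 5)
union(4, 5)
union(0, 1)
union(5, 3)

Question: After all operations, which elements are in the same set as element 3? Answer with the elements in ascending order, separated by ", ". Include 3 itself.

Answer: 2, 3, 4, 5

Derivation:
Step 1: union(4, 5) -> merged; set of 4 now {4, 5}
Step 2: union(4, 2) -> merged; set of 4 now {2, 4, 5}
Step 3: union(5, 3) -> merged; set of 5 now {2, 3, 4, 5}
Step 4: union(4, 2) -> already same set; set of 4 now {2, 3, 4, 5}
Step 5: union(5, 2) -> already same set; set of 5 now {2, 3, 4, 5}
Step 6: union(0, 7) -> merged; set of 0 now {0, 7}
Step 7: union(3, 4) -> already same set; set of 3 now {2, 3, 4, 5}
Step 8: union(3, 5) -> already same set; set of 3 now {2, 3, 4, 5}
Step 9: union(4, 5) -> already same set; set of 4 now {2, 3, 4, 5}
Step 10: union(0, 1) -> merged; set of 0 now {0, 1, 7}
Step 11: union(5, 3) -> already same set; set of 5 now {2, 3, 4, 5}
Component of 3: {2, 3, 4, 5}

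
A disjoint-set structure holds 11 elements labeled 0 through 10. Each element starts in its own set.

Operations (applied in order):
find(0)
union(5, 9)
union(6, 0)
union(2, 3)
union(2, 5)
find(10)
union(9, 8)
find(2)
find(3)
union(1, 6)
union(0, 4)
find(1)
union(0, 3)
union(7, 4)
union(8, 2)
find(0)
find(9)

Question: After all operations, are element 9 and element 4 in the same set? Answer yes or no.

Step 1: find(0) -> no change; set of 0 is {0}
Step 2: union(5, 9) -> merged; set of 5 now {5, 9}
Step 3: union(6, 0) -> merged; set of 6 now {0, 6}
Step 4: union(2, 3) -> merged; set of 2 now {2, 3}
Step 5: union(2, 5) -> merged; set of 2 now {2, 3, 5, 9}
Step 6: find(10) -> no change; set of 10 is {10}
Step 7: union(9, 8) -> merged; set of 9 now {2, 3, 5, 8, 9}
Step 8: find(2) -> no change; set of 2 is {2, 3, 5, 8, 9}
Step 9: find(3) -> no change; set of 3 is {2, 3, 5, 8, 9}
Step 10: union(1, 6) -> merged; set of 1 now {0, 1, 6}
Step 11: union(0, 4) -> merged; set of 0 now {0, 1, 4, 6}
Step 12: find(1) -> no change; set of 1 is {0, 1, 4, 6}
Step 13: union(0, 3) -> merged; set of 0 now {0, 1, 2, 3, 4, 5, 6, 8, 9}
Step 14: union(7, 4) -> merged; set of 7 now {0, 1, 2, 3, 4, 5, 6, 7, 8, 9}
Step 15: union(8, 2) -> already same set; set of 8 now {0, 1, 2, 3, 4, 5, 6, 7, 8, 9}
Step 16: find(0) -> no change; set of 0 is {0, 1, 2, 3, 4, 5, 6, 7, 8, 9}
Step 17: find(9) -> no change; set of 9 is {0, 1, 2, 3, 4, 5, 6, 7, 8, 9}
Set of 9: {0, 1, 2, 3, 4, 5, 6, 7, 8, 9}; 4 is a member.

Answer: yes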